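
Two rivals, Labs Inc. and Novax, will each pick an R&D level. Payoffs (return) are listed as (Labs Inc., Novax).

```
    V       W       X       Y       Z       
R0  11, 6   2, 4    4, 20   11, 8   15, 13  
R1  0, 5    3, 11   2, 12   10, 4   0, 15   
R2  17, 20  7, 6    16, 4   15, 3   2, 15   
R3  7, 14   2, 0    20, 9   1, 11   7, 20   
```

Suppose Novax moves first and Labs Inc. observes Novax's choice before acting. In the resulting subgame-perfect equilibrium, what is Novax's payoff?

20

Labs Inc. best-responds to each possible Novax move:
- V: Labs Inc. compares 11, 0, 17, 7 and picks R2; Novax would get 20.
- W: Labs Inc. compares 2, 3, 7, 2 and picks R2; Novax would get 6.
- X: Labs Inc. compares 4, 2, 16, 20 and picks R3; Novax would get 9.
- Y: Labs Inc. compares 11, 10, 15, 1 and picks R2; Novax would get 3.
- Z: Labs Inc. compares 15, 0, 2, 7 and picks R0; Novax would get 13.
Maximizing over 20, 6, 9, 3, 13, Novax chooses V. Subgame-perfect outcome: (R2, V) with payoffs (17, 20).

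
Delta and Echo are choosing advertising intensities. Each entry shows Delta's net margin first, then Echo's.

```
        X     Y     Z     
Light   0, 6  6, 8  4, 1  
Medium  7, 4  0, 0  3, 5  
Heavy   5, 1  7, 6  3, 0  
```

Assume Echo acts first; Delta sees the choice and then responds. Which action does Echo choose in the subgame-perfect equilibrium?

Work backward from Delta's decision.
- X: BR = Medium, leader payoff 4.
- Y: BR = Heavy, leader payoff 6.
- Z: BR = Light, leader payoff 1.
Among 4, 6, 1, the best is 6 at Y. Subgame-perfect outcome: (Heavy, Y) with payoffs (7, 6).

Y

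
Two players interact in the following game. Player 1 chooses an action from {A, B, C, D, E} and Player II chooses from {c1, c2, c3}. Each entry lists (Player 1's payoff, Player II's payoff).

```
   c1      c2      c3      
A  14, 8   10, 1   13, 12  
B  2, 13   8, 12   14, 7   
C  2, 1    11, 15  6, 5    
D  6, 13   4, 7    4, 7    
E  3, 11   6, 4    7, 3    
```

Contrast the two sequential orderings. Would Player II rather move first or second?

first

If Player 1 leads: Player II's best replies are A→c3, B→c1, C→c2, D→c1, E→c1; Player 1's induced payoffs 13, 2, 11, 6, 3; outcome (A, c3), payoffs (13, 12).
If Player II leads: Player 1's best replies are c1→A, c2→C, c3→B; Player II's induced payoffs 8, 15, 7; outcome (C, c2), payoffs (11, 15).
Player II gets 15 moving first and 12 moving second, so Player II prefers to move first.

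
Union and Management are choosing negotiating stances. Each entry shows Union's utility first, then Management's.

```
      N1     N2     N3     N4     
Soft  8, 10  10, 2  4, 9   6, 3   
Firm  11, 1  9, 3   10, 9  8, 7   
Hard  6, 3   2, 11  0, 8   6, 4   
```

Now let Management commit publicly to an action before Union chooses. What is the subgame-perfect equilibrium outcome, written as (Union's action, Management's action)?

(Firm, N3)

Solve by backward induction (Management leads).
- N1 → Union plays Firm (best of 8, 11, 6); Management gets 1.
- N2 → Union plays Soft (best of 10, 9, 2); Management gets 2.
- N3 → Union plays Firm (best of 4, 10, 0); Management gets 9.
- N4 → Union plays Firm (best of 6, 8, 6); Management gets 7.
Maximizing over 1, 2, 9, 7, Management chooses N3. Subgame-perfect outcome: (Firm, N3) with payoffs (10, 9).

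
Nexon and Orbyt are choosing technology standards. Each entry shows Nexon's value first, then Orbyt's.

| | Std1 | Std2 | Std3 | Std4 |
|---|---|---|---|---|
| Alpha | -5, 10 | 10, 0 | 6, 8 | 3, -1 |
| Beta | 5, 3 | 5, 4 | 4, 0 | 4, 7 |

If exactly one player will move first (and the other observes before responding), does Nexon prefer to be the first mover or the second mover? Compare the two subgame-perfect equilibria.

second

If Nexon leads: Orbyt's best replies are Alpha→Std1, Beta→Std4; Nexon's induced payoffs -5, 4; outcome (Beta, Std4), payoffs (4, 7).
If Orbyt leads: Nexon's best replies are Std1→Beta, Std2→Alpha, Std3→Alpha, Std4→Beta; Orbyt's induced payoffs 3, 0, 8, 7; outcome (Alpha, Std3), payoffs (6, 8).
Nexon gets 4 moving first and 6 moving second, so Nexon prefers to move second.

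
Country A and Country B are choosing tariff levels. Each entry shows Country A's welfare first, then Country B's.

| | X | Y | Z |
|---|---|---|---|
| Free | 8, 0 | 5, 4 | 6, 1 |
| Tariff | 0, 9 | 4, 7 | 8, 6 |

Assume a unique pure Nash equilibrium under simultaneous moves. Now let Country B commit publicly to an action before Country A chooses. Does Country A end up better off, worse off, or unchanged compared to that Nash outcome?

better off

Backward induction with Country B moving first.
- X: Country A compares 8, 0 and picks Free; Country B would get 0.
- Y: Country A compares 5, 4 and picks Free; Country B would get 4.
- Z: Country A compares 6, 8 and picks Tariff; Country B would get 6.
Country B's induced payoffs are 0, 4, 6, so Country B commits to Z. Subgame-perfect outcome: (Tariff, Z) with payoffs (8, 6).
For the simultaneous game, intersect best replies.
Country A's best replies: X→Free; Y→Free; Z→Tariff.
Country B's best replies: Free→Y; Tariff→X.
Only (Free, Y) has each player best-responding; Nash payoffs (5, 4).
Country A earns 8 sequentially versus 5 at the Nash outcome: better off.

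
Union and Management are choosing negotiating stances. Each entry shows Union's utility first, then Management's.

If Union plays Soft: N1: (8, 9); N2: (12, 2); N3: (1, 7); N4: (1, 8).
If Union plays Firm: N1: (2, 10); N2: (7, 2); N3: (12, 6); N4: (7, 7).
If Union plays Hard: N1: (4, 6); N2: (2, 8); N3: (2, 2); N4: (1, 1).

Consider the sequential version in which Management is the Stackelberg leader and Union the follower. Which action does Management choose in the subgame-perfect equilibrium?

Work backward from Union's decision.
- N1: Union compares 8, 2, 4 and picks Soft; Management would get 9.
- N2: Union compares 12, 7, 2 and picks Soft; Management would get 2.
- N3: Union compares 1, 12, 2 and picks Firm; Management would get 6.
- N4: Union compares 1, 7, 1 and picks Firm; Management would get 7.
Maximizing over 9, 2, 6, 7, Management chooses N1. Subgame-perfect outcome: (Soft, N1) with payoffs (8, 9).

N1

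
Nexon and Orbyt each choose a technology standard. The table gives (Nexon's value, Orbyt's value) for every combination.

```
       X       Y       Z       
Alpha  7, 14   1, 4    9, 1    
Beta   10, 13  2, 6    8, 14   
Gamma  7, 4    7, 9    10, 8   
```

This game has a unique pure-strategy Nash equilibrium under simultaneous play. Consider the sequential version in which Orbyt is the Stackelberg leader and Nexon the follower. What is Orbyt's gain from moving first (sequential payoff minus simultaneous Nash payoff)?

4

Backward induction with Orbyt moving first.
- X: BR = Beta, leader payoff 13.
- Y: BR = Gamma, leader payoff 9.
- Z: BR = Gamma, leader payoff 8.
Among 13, 9, 8, the best is 13 at X. Subgame-perfect outcome: (Beta, X) with payoffs (10, 13).
Under simultaneous play:
Nexon's best replies: X→Beta; Y→Gamma; Z→Gamma.
Orbyt's best replies: Alpha→X; Beta→Z; Gamma→Y.
The unique mutual best reply is (Gamma, Y), giving (7, 9).
Orbyt's commitment gain: 13 − 9 = 4.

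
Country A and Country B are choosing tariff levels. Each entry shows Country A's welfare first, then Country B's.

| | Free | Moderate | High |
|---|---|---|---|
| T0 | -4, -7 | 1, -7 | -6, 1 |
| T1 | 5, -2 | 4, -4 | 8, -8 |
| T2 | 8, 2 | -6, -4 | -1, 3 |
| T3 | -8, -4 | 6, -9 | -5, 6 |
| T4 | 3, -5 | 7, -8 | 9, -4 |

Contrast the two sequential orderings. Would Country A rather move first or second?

If Country A leads: Country B's best replies are T0→High, T1→Free, T2→High, T3→High, T4→High; Country A's induced payoffs -6, 5, -1, -5, 9; outcome (T4, High), payoffs (9, -4).
If Country B leads: Country A's best replies are Free→T2, Moderate→T4, High→T4; Country B's induced payoffs 2, -8, -4; outcome (T2, Free), payoffs (8, 2).
Country A gets 9 moving first and 8 moving second, so Country A prefers to move first.

first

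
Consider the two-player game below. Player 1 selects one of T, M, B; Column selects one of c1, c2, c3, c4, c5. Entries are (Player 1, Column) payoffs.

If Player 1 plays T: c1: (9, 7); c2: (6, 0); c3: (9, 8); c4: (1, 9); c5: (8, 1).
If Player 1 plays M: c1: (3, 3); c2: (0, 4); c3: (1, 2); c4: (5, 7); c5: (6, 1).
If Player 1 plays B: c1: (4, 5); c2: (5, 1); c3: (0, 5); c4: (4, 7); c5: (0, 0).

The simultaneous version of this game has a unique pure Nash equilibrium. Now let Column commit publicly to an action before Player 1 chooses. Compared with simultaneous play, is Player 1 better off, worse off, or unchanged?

better off

Player 1 best-responds to each possible Column move:
- c1: Player 1 compares 9, 3, 4 and picks T; Column would get 7.
- c2: Player 1 compares 6, 0, 5 and picks T; Column would get 0.
- c3: Player 1 compares 9, 1, 0 and picks T; Column would get 8.
- c4: Player 1 compares 1, 5, 4 and picks M; Column would get 7.
- c5: Player 1 compares 8, 6, 0 and picks T; Column would get 1.
Column's induced payoffs are 7, 0, 8, 7, 1, so Column commits to c3. Subgame-perfect outcome: (T, c3) with payoffs (9, 8).
For the simultaneous game, intersect best replies.
Player 1's best replies: c1→T; c2→T; c3→T; c4→M; c5→T.
Column's best replies: T→c4; M→c4; B→c4.
Only (M, c4) has each player best-responding; Nash payoffs (5, 7).
Player 1 earns 9 sequentially versus 5 at the Nash outcome: better off.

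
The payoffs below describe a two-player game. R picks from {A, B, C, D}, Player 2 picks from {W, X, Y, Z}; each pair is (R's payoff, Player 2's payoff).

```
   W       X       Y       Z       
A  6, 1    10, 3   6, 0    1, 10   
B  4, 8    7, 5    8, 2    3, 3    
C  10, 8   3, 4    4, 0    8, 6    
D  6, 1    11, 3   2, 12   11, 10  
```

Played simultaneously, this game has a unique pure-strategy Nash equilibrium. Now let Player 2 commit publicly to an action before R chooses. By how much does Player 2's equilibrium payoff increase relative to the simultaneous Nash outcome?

2

Work backward from R's decision.
- W: R compares 6, 4, 10, 6 and picks C; Player 2 would get 8.
- X: R compares 10, 7, 3, 11 and picks D; Player 2 would get 3.
- Y: R compares 6, 8, 4, 2 and picks B; Player 2 would get 2.
- Z: R compares 1, 3, 8, 11 and picks D; Player 2 would get 10.
Among 8, 3, 2, 10, the best is 10 at Z. Subgame-perfect outcome: (D, Z) with payoffs (11, 10).
For the simultaneous game, intersect best replies.
R's best replies: W→C; X→D; Y→B; Z→D.
Player 2's best replies: A→Z; B→W; C→W; D→Y.
The unique mutual best reply is (C, W), giving (10, 8).
Player 2's commitment gain: 10 − 8 = 2.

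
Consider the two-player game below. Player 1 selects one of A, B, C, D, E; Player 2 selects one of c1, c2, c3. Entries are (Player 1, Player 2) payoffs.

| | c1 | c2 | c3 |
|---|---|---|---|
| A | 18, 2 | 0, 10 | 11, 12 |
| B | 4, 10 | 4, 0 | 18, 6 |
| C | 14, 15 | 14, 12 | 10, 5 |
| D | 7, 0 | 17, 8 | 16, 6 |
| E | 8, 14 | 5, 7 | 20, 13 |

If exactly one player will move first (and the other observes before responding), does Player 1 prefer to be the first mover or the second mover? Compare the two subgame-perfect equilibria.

second

If Player 1 leads: Player 2's best replies are A→c3, B→c1, C→c1, D→c2, E→c1; Player 1's induced payoffs 11, 4, 14, 17, 8; outcome (D, c2), payoffs (17, 8).
If Player 2 leads: Player 1's best replies are c1→A, c2→D, c3→E; Player 2's induced payoffs 2, 8, 13; outcome (E, c3), payoffs (20, 13).
Player 1 gets 17 moving first and 20 moving second, so Player 1 prefers to move second.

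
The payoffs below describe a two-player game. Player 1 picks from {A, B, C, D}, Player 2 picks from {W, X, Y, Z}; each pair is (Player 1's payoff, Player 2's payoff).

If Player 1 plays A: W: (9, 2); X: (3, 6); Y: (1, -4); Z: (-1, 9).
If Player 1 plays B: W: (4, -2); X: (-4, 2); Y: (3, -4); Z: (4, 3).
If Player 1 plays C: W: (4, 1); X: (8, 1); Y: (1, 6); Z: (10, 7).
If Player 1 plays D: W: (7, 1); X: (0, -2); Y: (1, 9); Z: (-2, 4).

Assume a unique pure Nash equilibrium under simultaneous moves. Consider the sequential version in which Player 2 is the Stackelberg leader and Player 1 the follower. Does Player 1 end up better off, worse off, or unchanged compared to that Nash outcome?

unchanged

Work backward from Player 1's decision.
- W → Player 1 plays A (best of 9, 4, 4, 7); Player 2 gets 2.
- X → Player 1 plays C (best of 3, -4, 8, 0); Player 2 gets 1.
- Y → Player 1 plays B (best of 1, 3, 1, 1); Player 2 gets -4.
- Z → Player 1 plays C (best of -1, 4, 10, -2); Player 2 gets 7.
Among 2, 1, -4, 7, the best is 7 at Z. Subgame-perfect outcome: (C, Z) with payoffs (10, 7).
For the simultaneous game, intersect best replies.
Player 1's best replies: W→A; X→C; Y→B; Z→C.
Player 2's best replies: A→Z; B→Z; C→Z; D→Y.
Only (C, Z) has each player best-responding; Nash payoffs (10, 7).
Player 1 earns 10 sequentially versus 10 at the Nash outcome: unchanged.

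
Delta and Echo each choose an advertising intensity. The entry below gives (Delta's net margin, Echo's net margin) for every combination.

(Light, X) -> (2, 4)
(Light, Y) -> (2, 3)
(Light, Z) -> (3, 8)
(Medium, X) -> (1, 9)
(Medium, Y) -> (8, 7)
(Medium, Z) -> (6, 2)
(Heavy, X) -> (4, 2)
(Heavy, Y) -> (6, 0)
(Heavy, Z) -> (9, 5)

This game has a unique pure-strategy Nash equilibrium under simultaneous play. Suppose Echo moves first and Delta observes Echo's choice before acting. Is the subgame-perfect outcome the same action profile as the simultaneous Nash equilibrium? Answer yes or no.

Solve by backward induction (Echo leads).
- X → Delta plays Heavy (best of 2, 1, 4); Echo gets 2.
- Y → Delta plays Medium (best of 2, 8, 6); Echo gets 7.
- Z → Delta plays Heavy (best of 3, 6, 9); Echo gets 5.
Maximizing over 2, 7, 5, Echo chooses Y. Subgame-perfect outcome: (Medium, Y) with payoffs (8, 7).
Now find the simultaneous Nash equilibrium.
Delta's best replies: X→Heavy; Y→Medium; Z→Heavy.
Echo's best replies: Light→Z; Medium→X; Heavy→Z.
The unique mutual best reply is (Heavy, Z), giving (9, 5).
Sequential outcome (Medium, Y) differs from the Nash profile (Heavy, Z).

no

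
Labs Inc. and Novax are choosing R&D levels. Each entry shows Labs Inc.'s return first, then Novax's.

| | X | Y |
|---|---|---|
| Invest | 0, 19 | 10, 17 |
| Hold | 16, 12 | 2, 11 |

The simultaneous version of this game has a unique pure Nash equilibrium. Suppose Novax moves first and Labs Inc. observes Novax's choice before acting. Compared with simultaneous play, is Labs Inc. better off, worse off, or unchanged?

Backward induction with Novax moving first.
- X: BR = Hold, leader payoff 12.
- Y: BR = Invest, leader payoff 17.
Maximizing over 12, 17, Novax chooses Y. Subgame-perfect outcome: (Invest, Y) with payoffs (10, 17).
Now find the simultaneous Nash equilibrium.
Labs Inc.'s best replies: X→Hold; Y→Invest.
Novax's best replies: Invest→X; Hold→X.
Only (Hold, X) has each player best-responding; Nash payoffs (16, 12).
Labs Inc. earns 10 sequentially versus 16 at the Nash outcome: worse off.

worse off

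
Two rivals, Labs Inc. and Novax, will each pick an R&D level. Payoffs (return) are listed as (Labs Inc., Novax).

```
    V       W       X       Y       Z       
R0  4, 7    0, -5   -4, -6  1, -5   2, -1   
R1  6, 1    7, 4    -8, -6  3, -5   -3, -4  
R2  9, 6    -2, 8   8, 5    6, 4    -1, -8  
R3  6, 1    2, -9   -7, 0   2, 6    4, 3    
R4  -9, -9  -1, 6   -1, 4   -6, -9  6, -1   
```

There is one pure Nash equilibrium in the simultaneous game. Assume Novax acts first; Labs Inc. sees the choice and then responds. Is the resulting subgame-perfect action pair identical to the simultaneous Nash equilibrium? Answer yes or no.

no

Work backward from Labs Inc.'s decision.
- V: Labs Inc. compares 4, 6, 9, 6, -9 and picks R2; Novax would get 6.
- W: Labs Inc. compares 0, 7, -2, 2, -1 and picks R1; Novax would get 4.
- X: Labs Inc. compares -4, -8, 8, -7, -1 and picks R2; Novax would get 5.
- Y: Labs Inc. compares 1, 3, 6, 2, -6 and picks R2; Novax would get 4.
- Z: Labs Inc. compares 2, -3, -1, 4, 6 and picks R4; Novax would get -1.
Among 6, 4, 5, 4, -1, the best is 6 at V. Subgame-perfect outcome: (R2, V) with payoffs (9, 6).
Now find the simultaneous Nash equilibrium.
Labs Inc.'s best replies: V→R2; W→R1; X→R2; Y→R2; Z→R4.
Novax's best replies: R0→V; R1→W; R2→W; R3→Y; R4→W.
Only (R1, W) has each player best-responding; Nash payoffs (7, 4).
Sequential outcome (R2, V) differs from the Nash profile (R1, W).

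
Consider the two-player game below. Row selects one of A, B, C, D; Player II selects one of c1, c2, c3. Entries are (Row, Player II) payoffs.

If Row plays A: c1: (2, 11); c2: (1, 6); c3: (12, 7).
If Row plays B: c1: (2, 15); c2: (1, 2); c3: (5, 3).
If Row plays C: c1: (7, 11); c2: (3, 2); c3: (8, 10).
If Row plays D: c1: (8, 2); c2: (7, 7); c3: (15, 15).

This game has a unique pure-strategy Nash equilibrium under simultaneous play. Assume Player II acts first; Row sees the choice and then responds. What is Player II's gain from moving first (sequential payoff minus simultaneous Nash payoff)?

0

Work backward from Row's decision.
- c1: BR = D, leader payoff 2.
- c2: BR = D, leader payoff 7.
- c3: BR = D, leader payoff 15.
Among 2, 7, 15, the best is 15 at c3. Subgame-perfect outcome: (D, c3) with payoffs (15, 15).
Now find the simultaneous Nash equilibrium.
Row's best replies: c1→D; c2→D; c3→D.
Player II's best replies: A→c1; B→c1; C→c1; D→c3.
Only (D, c3) has each player best-responding; Nash payoffs (15, 15).
Player II's commitment gain: 15 − 15 = 0.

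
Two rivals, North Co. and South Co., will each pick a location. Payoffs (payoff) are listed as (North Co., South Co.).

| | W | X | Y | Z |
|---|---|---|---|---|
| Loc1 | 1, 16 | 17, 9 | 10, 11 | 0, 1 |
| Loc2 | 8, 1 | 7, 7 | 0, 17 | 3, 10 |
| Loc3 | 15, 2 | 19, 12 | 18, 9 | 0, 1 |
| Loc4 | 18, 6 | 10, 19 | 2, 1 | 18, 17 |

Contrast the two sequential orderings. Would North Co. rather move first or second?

first

If North Co. leads: South Co.'s best replies are Loc1→W, Loc2→Y, Loc3→X, Loc4→X; North Co.'s induced payoffs 1, 0, 19, 10; outcome (Loc3, X), payoffs (19, 12).
If South Co. leads: North Co.'s best replies are W→Loc4, X→Loc3, Y→Loc3, Z→Loc4; South Co.'s induced payoffs 6, 12, 9, 17; outcome (Loc4, Z), payoffs (18, 17).
North Co. gets 19 moving first and 18 moving second, so North Co. prefers to move first.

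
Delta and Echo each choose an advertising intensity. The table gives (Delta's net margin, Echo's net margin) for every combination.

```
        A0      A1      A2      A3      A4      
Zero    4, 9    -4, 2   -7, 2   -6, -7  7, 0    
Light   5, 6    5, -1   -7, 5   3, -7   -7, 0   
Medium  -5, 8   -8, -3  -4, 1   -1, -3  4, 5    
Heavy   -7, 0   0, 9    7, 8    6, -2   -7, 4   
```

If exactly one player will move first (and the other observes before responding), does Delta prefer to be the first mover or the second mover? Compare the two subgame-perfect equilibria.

If Delta leads: Echo's best replies are Zero→A0, Light→A0, Medium→A0, Heavy→A1; Delta's induced payoffs 4, 5, -5, 0; outcome (Light, A0), payoffs (5, 6).
If Echo leads: Delta's best replies are A0→Light, A1→Light, A2→Heavy, A3→Heavy, A4→Zero; Echo's induced payoffs 6, -1, 8, -2, 0; outcome (Heavy, A2), payoffs (7, 8).
Delta gets 5 moving first and 7 moving second, so Delta prefers to move second.

second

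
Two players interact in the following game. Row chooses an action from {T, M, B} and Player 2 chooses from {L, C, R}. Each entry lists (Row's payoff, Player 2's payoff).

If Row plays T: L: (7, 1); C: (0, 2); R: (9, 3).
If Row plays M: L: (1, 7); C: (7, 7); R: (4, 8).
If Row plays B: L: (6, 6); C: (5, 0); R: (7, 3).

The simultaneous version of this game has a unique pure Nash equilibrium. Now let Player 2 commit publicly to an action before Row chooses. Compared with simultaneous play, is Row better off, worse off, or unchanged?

Work backward from Row's decision.
- L: BR = T, leader payoff 1.
- C: BR = M, leader payoff 7.
- R: BR = T, leader payoff 3.
Maximizing over 1, 7, 3, Player 2 chooses C. Subgame-perfect outcome: (M, C) with payoffs (7, 7).
Now find the simultaneous Nash equilibrium.
Row's best replies: L→T; C→M; R→T.
Player 2's best replies: T→R; M→R; B→L.
Only (T, R) has each player best-responding; Nash payoffs (9, 3).
Row earns 7 sequentially versus 9 at the Nash outcome: worse off.

worse off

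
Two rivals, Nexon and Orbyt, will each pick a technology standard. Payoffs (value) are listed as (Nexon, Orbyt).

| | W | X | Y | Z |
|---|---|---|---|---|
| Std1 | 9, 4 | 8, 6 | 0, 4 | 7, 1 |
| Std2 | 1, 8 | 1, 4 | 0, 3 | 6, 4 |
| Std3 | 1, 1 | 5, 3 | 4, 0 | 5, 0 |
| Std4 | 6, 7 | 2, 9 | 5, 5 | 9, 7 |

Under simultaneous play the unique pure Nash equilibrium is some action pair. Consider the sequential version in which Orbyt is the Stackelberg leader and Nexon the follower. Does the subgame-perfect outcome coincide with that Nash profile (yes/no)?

no

Backward induction with Orbyt moving first.
- W → Nexon plays Std1 (best of 9, 1, 1, 6); Orbyt gets 4.
- X → Nexon plays Std1 (best of 8, 1, 5, 2); Orbyt gets 6.
- Y → Nexon plays Std4 (best of 0, 0, 4, 5); Orbyt gets 5.
- Z → Nexon plays Std4 (best of 7, 6, 5, 9); Orbyt gets 7.
Maximizing over 4, 6, 5, 7, Orbyt chooses Z. Subgame-perfect outcome: (Std4, Z) with payoffs (9, 7).
Under simultaneous play:
Nexon's best replies: W→Std1; X→Std1; Y→Std4; Z→Std4.
Orbyt's best replies: Std1→X; Std2→W; Std3→X; Std4→X.
The unique mutual best reply is (Std1, X), giving (8, 6).
Sequential outcome (Std4, Z) differs from the Nash profile (Std1, X).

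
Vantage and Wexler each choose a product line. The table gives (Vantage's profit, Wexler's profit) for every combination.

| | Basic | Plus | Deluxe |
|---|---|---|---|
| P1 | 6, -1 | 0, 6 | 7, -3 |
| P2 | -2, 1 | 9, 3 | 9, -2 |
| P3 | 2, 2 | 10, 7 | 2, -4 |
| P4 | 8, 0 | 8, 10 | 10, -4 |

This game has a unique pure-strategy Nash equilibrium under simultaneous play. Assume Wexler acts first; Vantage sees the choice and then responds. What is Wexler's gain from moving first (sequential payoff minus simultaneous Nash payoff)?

0

Backward induction with Wexler moving first.
- Basic: Vantage compares 6, -2, 2, 8 and picks P4; Wexler would get 0.
- Plus: Vantage compares 0, 9, 10, 8 and picks P3; Wexler would get 7.
- Deluxe: Vantage compares 7, 9, 2, 10 and picks P4; Wexler would get -4.
Wexler's induced payoffs are 0, 7, -4, so Wexler commits to Plus. Subgame-perfect outcome: (P3, Plus) with payoffs (10, 7).
Under simultaneous play:
Vantage's best replies: Basic→P4; Plus→P3; Deluxe→P4.
Wexler's best replies: P1→Plus; P2→Plus; P3→Plus; P4→Plus.
The unique mutual best reply is (P3, Plus), giving (10, 7).
Wexler's commitment gain: 7 − 7 = 0.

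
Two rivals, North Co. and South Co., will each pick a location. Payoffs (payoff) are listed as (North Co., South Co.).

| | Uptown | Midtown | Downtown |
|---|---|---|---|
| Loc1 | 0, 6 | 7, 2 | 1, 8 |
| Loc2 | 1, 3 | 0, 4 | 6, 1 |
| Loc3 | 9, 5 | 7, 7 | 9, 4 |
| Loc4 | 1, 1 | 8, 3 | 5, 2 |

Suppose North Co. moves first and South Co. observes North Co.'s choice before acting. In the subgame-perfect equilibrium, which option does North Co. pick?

Loc4

Solve by backward induction (North Co. leads).
- Loc1 → South Co. plays Downtown (best of 6, 2, 8); North Co. gets 1.
- Loc2 → South Co. plays Midtown (best of 3, 4, 1); North Co. gets 0.
- Loc3 → South Co. plays Midtown (best of 5, 7, 4); North Co. gets 7.
- Loc4 → South Co. plays Midtown (best of 1, 3, 2); North Co. gets 8.
Maximizing over 1, 0, 7, 8, North Co. chooses Loc4. Subgame-perfect outcome: (Loc4, Midtown) with payoffs (8, 3).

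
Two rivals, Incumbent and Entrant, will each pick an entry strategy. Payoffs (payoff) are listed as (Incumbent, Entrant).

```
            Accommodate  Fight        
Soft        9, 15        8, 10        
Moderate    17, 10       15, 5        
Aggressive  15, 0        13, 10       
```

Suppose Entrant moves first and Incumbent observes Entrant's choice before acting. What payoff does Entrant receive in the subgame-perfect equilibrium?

Backward induction with Entrant moving first.
- Accommodate → Incumbent plays Moderate (best of 9, 17, 15); Entrant gets 10.
- Fight → Incumbent plays Moderate (best of 8, 15, 13); Entrant gets 5.
Maximizing over 10, 5, Entrant chooses Accommodate. Subgame-perfect outcome: (Moderate, Accommodate) with payoffs (17, 10).

10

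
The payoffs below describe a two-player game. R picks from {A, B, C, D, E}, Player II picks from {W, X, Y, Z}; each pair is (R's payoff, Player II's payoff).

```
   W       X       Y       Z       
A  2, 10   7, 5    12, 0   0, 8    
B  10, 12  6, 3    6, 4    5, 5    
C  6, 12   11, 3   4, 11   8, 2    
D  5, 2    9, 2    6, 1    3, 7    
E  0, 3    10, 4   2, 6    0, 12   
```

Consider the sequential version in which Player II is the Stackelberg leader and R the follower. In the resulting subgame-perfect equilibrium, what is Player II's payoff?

12

Work backward from R's decision.
- W: R compares 2, 10, 6, 5, 0 and picks B; Player II would get 12.
- X: R compares 7, 6, 11, 9, 10 and picks C; Player II would get 3.
- Y: R compares 12, 6, 4, 6, 2 and picks A; Player II would get 0.
- Z: R compares 0, 5, 8, 3, 0 and picks C; Player II would get 2.
Player II's induced payoffs are 12, 3, 0, 2, so Player II commits to W. Subgame-perfect outcome: (B, W) with payoffs (10, 12).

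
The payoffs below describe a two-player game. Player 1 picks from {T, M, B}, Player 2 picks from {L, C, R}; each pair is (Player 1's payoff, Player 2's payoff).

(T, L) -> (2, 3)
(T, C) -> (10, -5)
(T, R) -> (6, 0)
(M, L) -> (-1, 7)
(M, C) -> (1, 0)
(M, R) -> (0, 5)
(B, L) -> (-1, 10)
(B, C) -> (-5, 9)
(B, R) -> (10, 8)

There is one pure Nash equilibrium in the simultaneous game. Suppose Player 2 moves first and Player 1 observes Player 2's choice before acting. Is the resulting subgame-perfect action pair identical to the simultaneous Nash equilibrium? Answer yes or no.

Solve by backward induction (Player 2 leads).
- L → Player 1 plays T (best of 2, -1, -1); Player 2 gets 3.
- C → Player 1 plays T (best of 10, 1, -5); Player 2 gets -5.
- R → Player 1 plays B (best of 6, 0, 10); Player 2 gets 8.
Among 3, -5, 8, the best is 8 at R. Subgame-perfect outcome: (B, R) with payoffs (10, 8).
For the simultaneous game, intersect best replies.
Player 1's best replies: L→T; C→T; R→B.
Player 2's best replies: T→L; M→L; B→L.
Only (T, L) has each player best-responding; Nash payoffs (2, 3).
Sequential outcome (B, R) differs from the Nash profile (T, L).

no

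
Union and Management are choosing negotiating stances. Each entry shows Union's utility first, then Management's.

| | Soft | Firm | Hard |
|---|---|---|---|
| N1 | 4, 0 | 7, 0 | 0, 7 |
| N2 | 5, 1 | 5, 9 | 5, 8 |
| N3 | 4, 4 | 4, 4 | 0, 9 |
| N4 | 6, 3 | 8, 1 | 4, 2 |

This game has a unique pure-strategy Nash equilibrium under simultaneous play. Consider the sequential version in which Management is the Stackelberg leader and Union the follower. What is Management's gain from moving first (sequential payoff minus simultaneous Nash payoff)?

Backward induction with Management moving first.
- Soft → Union plays N4 (best of 4, 5, 4, 6); Management gets 3.
- Firm → Union plays N4 (best of 7, 5, 4, 8); Management gets 1.
- Hard → Union plays N2 (best of 0, 5, 0, 4); Management gets 8.
Maximizing over 3, 1, 8, Management chooses Hard. Subgame-perfect outcome: (N2, Hard) with payoffs (5, 8).
Now find the simultaneous Nash equilibrium.
Union's best replies: Soft→N4; Firm→N4; Hard→N2.
Management's best replies: N1→Hard; N2→Firm; N3→Hard; N4→Soft.
The unique mutual best reply is (N4, Soft), giving (6, 3).
Management's commitment gain: 8 − 3 = 5.

5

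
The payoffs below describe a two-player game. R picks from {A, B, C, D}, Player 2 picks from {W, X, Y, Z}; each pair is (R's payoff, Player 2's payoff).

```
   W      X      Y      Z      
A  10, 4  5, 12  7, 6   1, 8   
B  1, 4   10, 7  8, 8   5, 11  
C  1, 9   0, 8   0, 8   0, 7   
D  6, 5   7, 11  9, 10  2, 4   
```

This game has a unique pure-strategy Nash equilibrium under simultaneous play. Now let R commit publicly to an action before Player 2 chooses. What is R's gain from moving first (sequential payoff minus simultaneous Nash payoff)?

Work backward from Player 2's decision.
- A → Player 2 plays X (best of 4, 12, 6, 8); R gets 5.
- B → Player 2 plays Z (best of 4, 7, 8, 11); R gets 5.
- C → Player 2 plays W (best of 9, 8, 8, 7); R gets 1.
- D → Player 2 plays X (best of 5, 11, 10, 4); R gets 7.
Maximizing over 5, 5, 1, 7, R chooses D. Subgame-perfect outcome: (D, X) with payoffs (7, 11).
Under simultaneous play:
R's best replies: W→A; X→B; Y→D; Z→B.
Player 2's best replies: A→X; B→Z; C→W; D→X.
The unique mutual best reply is (B, Z), giving (5, 11).
R's commitment gain: 7 − 5 = 2.

2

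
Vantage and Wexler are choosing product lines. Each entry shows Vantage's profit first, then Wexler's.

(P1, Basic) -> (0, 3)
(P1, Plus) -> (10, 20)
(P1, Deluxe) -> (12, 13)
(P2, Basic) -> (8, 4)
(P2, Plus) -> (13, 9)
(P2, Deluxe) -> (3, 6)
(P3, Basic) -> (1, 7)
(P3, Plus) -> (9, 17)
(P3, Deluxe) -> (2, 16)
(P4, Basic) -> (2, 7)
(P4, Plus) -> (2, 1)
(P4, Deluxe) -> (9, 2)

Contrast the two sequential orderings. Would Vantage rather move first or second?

first

If Vantage leads: Wexler's best replies are P1→Plus, P2→Plus, P3→Plus, P4→Basic; Vantage's induced payoffs 10, 13, 9, 2; outcome (P2, Plus), payoffs (13, 9).
If Wexler leads: Vantage's best replies are Basic→P2, Plus→P2, Deluxe→P1; Wexler's induced payoffs 4, 9, 13; outcome (P1, Deluxe), payoffs (12, 13).
Vantage gets 13 moving first and 12 moving second, so Vantage prefers to move first.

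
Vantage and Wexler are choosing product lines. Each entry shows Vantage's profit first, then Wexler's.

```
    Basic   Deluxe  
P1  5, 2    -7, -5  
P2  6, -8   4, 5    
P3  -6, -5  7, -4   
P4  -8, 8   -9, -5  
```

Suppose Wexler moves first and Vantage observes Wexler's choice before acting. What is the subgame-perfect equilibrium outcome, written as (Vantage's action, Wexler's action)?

Vantage best-responds to each possible Wexler move:
- Basic: Vantage compares 5, 6, -6, -8 and picks P2; Wexler would get -8.
- Deluxe: Vantage compares -7, 4, 7, -9 and picks P3; Wexler would get -4.
Wexler's induced payoffs are -8, -4, so Wexler commits to Deluxe. Subgame-perfect outcome: (P3, Deluxe) with payoffs (7, -4).

(P3, Deluxe)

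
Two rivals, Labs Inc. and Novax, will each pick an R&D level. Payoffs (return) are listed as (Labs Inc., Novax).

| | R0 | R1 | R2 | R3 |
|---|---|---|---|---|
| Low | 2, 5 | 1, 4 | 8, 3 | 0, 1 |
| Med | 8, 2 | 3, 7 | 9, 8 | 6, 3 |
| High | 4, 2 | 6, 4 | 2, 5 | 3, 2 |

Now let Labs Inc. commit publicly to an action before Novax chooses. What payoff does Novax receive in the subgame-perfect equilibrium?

Solve by backward induction (Labs Inc. leads).
- Low: BR = R0, leader payoff 2.
- Med: BR = R2, leader payoff 9.
- High: BR = R2, leader payoff 2.
Maximizing over 2, 9, 2, Labs Inc. chooses Med. Subgame-perfect outcome: (Med, R2) with payoffs (9, 8).

8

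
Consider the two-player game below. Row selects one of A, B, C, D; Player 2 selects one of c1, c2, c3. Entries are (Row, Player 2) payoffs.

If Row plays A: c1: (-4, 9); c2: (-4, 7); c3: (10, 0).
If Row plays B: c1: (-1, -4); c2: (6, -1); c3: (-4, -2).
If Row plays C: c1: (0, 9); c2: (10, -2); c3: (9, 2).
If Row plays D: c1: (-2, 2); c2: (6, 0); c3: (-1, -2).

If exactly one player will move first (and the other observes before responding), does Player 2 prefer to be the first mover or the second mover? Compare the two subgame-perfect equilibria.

first

If Row leads: Player 2's best replies are A→c1, B→c2, C→c1, D→c1; Row's induced payoffs -4, 6, 0, -2; outcome (B, c2), payoffs (6, -1).
If Player 2 leads: Row's best replies are c1→C, c2→C, c3→A; Player 2's induced payoffs 9, -2, 0; outcome (C, c1), payoffs (0, 9).
Player 2 gets 9 moving first and -1 moving second, so Player 2 prefers to move first.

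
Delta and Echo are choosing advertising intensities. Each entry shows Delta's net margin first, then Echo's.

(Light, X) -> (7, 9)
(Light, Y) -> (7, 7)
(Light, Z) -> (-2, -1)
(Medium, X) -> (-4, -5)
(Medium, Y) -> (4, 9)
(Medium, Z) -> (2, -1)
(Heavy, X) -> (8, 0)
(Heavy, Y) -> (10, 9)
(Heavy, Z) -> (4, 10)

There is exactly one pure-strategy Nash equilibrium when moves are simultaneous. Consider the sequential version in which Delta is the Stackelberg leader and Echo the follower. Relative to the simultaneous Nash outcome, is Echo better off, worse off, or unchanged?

worse off

Echo best-responds to each possible Delta move:
- Light → Echo plays X (best of 9, 7, -1); Delta gets 7.
- Medium → Echo plays Y (best of -5, 9, -1); Delta gets 4.
- Heavy → Echo plays Z (best of 0, 9, 10); Delta gets 4.
Among 7, 4, 4, the best is 7 at Light. Subgame-perfect outcome: (Light, X) with payoffs (7, 9).
For the simultaneous game, intersect best replies.
Delta's best replies: X→Heavy; Y→Heavy; Z→Heavy.
Echo's best replies: Light→X; Medium→Y; Heavy→Z.
Only (Heavy, Z) has each player best-responding; Nash payoffs (4, 10).
Echo earns 9 sequentially versus 10 at the Nash outcome: worse off.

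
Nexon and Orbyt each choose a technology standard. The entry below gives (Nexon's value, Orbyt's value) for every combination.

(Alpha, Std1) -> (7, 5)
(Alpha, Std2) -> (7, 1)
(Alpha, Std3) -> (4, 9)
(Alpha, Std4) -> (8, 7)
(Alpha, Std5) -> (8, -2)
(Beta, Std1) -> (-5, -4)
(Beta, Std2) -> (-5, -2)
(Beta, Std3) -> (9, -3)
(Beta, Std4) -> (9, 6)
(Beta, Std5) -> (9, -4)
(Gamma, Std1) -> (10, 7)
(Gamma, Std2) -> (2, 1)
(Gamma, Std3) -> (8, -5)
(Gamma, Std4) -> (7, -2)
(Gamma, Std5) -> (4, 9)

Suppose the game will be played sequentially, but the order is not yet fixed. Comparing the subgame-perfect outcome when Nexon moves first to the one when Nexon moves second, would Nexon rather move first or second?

If Nexon leads: Orbyt's best replies are Alpha→Std3, Beta→Std4, Gamma→Std5; Nexon's induced payoffs 4, 9, 4; outcome (Beta, Std4), payoffs (9, 6).
If Orbyt leads: Nexon's best replies are Std1→Gamma, Std2→Alpha, Std3→Beta, Std4→Beta, Std5→Beta; Orbyt's induced payoffs 7, 1, -3, 6, -4; outcome (Gamma, Std1), payoffs (10, 7).
Nexon gets 9 moving first and 10 moving second, so Nexon prefers to move second.

second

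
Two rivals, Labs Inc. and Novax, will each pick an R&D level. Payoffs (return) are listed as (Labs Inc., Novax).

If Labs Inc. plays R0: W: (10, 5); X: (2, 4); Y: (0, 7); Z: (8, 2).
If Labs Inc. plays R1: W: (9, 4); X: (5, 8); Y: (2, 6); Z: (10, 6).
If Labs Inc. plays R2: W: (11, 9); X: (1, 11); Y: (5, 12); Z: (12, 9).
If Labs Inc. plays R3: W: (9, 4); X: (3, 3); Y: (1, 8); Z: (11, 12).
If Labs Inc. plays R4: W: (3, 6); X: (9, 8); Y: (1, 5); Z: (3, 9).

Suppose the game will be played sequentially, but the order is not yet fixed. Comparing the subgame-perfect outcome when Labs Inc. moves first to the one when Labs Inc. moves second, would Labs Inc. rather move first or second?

If Labs Inc. leads: Novax's best replies are R0→Y, R1→X, R2→Y, R3→Z, R4→Z; Labs Inc.'s induced payoffs 0, 5, 5, 11, 3; outcome (R3, Z), payoffs (11, 12).
If Novax leads: Labs Inc.'s best replies are W→R2, X→R4, Y→R2, Z→R2; Novax's induced payoffs 9, 8, 12, 9; outcome (R2, Y), payoffs (5, 12).
Labs Inc. gets 11 moving first and 5 moving second, so Labs Inc. prefers to move first.

first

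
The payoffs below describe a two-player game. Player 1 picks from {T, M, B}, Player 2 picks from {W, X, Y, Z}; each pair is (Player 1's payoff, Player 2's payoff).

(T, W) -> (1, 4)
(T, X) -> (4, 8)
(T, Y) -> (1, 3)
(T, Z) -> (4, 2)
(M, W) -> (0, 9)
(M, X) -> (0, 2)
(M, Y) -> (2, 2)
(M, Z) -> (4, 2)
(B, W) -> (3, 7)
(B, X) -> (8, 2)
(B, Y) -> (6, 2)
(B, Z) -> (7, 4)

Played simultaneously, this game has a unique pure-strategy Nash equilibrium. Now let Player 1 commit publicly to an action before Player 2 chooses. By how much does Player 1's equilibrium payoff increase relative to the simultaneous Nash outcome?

1

Solve by backward induction (Player 1 leads).
- T: BR = X, leader payoff 4.
- M: BR = W, leader payoff 0.
- B: BR = W, leader payoff 3.
Maximizing over 4, 0, 3, Player 1 chooses T. Subgame-perfect outcome: (T, X) with payoffs (4, 8).
Now find the simultaneous Nash equilibrium.
Player 1's best replies: W→B; X→B; Y→B; Z→B.
Player 2's best replies: T→X; M→W; B→W.
Only (B, W) has each player best-responding; Nash payoffs (3, 7).
Player 1's commitment gain: 4 − 3 = 1.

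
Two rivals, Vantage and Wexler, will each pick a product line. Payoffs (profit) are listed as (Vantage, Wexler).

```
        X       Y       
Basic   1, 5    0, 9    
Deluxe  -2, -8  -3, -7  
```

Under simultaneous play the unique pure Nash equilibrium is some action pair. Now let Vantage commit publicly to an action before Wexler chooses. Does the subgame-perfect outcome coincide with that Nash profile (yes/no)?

yes

Solve by backward induction (Vantage leads).
- Basic → Wexler plays Y (best of 5, 9); Vantage gets 0.
- Deluxe → Wexler plays Y (best of -8, -7); Vantage gets -3.
Maximizing over 0, -3, Vantage chooses Basic. Subgame-perfect outcome: (Basic, Y) with payoffs (0, 9).
Under simultaneous play:
Vantage's best replies: X→Basic; Y→Basic.
Wexler's best replies: Basic→Y; Deluxe→Y.
Only (Basic, Y) has each player best-responding; Nash payoffs (0, 9).
Sequential outcome (Basic, Y) coincides with the Nash profile (Basic, Y).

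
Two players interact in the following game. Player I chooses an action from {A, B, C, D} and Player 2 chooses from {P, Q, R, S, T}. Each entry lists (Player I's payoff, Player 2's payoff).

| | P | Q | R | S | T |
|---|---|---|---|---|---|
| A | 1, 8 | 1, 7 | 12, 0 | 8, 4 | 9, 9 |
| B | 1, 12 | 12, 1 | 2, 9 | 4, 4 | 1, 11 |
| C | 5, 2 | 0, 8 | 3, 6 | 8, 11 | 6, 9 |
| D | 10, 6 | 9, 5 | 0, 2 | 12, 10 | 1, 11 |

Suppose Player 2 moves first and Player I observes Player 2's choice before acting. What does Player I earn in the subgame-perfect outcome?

12

Backward induction with Player 2 moving first.
- P: BR = D, leader payoff 6.
- Q: BR = B, leader payoff 1.
- R: BR = A, leader payoff 0.
- S: BR = D, leader payoff 10.
- T: BR = A, leader payoff 9.
Player 2's induced payoffs are 6, 1, 0, 10, 9, so Player 2 commits to S. Subgame-perfect outcome: (D, S) with payoffs (12, 10).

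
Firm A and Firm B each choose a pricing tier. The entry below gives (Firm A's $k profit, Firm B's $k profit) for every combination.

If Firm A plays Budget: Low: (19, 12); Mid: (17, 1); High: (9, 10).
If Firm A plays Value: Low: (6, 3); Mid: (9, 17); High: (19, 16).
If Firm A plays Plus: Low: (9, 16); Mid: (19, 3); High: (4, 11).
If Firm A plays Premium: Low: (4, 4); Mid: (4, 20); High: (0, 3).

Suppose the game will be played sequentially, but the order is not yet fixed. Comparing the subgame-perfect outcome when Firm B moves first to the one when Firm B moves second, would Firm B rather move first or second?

first

If Firm A leads: Firm B's best replies are Budget→Low, Value→Mid, Plus→Low, Premium→Mid; Firm A's induced payoffs 19, 9, 9, 4; outcome (Budget, Low), payoffs (19, 12).
If Firm B leads: Firm A's best replies are Low→Budget, Mid→Plus, High→Value; Firm B's induced payoffs 12, 3, 16; outcome (Value, High), payoffs (19, 16).
Firm B gets 16 moving first and 12 moving second, so Firm B prefers to move first.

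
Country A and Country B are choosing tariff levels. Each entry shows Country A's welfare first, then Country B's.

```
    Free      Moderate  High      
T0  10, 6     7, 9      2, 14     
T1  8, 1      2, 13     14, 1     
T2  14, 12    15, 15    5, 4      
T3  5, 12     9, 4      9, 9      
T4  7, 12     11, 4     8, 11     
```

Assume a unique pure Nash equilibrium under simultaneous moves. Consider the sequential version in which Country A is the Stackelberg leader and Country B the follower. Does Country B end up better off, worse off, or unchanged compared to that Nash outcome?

unchanged

Solve by backward induction (Country A leads).
- T0: BR = High, leader payoff 2.
- T1: BR = Moderate, leader payoff 2.
- T2: BR = Moderate, leader payoff 15.
- T3: BR = Free, leader payoff 5.
- T4: BR = Free, leader payoff 7.
Maximizing over 2, 2, 15, 5, 7, Country A chooses T2. Subgame-perfect outcome: (T2, Moderate) with payoffs (15, 15).
Now find the simultaneous Nash equilibrium.
Country A's best replies: Free→T2; Moderate→T2; High→T1.
Country B's best replies: T0→High; T1→Moderate; T2→Moderate; T3→Free; T4→Free.
Only (T2, Moderate) has each player best-responding; Nash payoffs (15, 15).
Country B earns 15 sequentially versus 15 at the Nash outcome: unchanged.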